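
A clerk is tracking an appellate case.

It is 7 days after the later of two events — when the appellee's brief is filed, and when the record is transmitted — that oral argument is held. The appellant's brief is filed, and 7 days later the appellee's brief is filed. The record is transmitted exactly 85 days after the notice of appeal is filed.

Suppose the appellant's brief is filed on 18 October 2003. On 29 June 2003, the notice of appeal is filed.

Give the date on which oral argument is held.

The appellant's brief is filed: Oct 18, 2003.
The appellee's brief is filed: Oct 18, 2003 + 7 days = Oct 25, 2003.
The notice of appeal is filed: Jun 29, 2003.
The record is transmitted: Jun 29, 2003 + 85 days = Sep 22, 2003.
Both prerequisites met — the appellee's brief is filed (Oct 25, 2003), the record is transmitted (Sep 22, 2003); the later is Oct 25, 2003.
Oral argument is held: Oct 25, 2003 + 7 days = Nov 1, 2003.

1 November 2003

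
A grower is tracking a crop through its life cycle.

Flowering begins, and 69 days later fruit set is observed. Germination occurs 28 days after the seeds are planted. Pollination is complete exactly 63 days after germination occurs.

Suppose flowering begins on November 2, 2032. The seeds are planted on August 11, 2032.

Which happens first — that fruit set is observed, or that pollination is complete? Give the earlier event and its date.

Flowering begins: Nov 2, 2032.
Fruit set is observed: Nov 2, 2032 + 69 days = Jan 10, 2033.
The seeds are planted: Aug 11, 2032.
Germination occurs: Aug 11, 2032 + 28 days = Sep 8, 2032.
Pollination is complete: Sep 8, 2032 + 63 days = Nov 10, 2032.
Comparing: fruit set is observed on Jan 10, 2033 vs pollination is complete on Nov 10, 2032. Earlier: pollination is complete.

Pollination is complete — November 10, 2032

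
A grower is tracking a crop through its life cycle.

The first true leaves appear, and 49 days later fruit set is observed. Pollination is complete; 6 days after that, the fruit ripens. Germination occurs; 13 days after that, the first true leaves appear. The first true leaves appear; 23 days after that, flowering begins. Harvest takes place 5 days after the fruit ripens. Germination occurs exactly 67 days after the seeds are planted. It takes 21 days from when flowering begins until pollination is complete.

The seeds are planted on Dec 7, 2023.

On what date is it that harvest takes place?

Apr 20, 2024

The seeds are planted: Dec 7, 2023.
Germination occurs: Dec 7, 2023 + 67 days = Feb 12, 2024.
The first true leaves appear: Feb 12, 2024 + 13 days = Feb 25, 2024.
Flowering begins: Feb 25, 2024 + 23 days = Mar 19, 2024.
Pollination is complete: Mar 19, 2024 + 21 days = Apr 9, 2024.
The fruit ripens: Apr 9, 2024 + 6 days = Apr 15, 2024.
Harvest takes place: Apr 15, 2024 + 5 days = Apr 20, 2024.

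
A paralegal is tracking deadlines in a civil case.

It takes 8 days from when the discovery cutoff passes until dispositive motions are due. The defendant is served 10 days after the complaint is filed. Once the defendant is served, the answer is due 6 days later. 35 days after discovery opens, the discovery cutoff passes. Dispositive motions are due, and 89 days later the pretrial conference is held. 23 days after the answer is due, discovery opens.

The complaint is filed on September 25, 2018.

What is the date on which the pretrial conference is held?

The complaint is filed: Sep 25, 2018.
The defendant is served: Sep 25, 2018 + 10 days = Oct 5, 2018.
The answer is due: Oct 5, 2018 + 6 days = Oct 11, 2018.
Discovery opens: Oct 11, 2018 + 23 days = Nov 3, 2018.
The discovery cutoff passes: Nov 3, 2018 + 35 days = Dec 8, 2018.
Dispositive motions are due: Dec 8, 2018 + 8 days = Dec 16, 2018.
The pretrial conference is held: Dec 16, 2018 + 89 days = Mar 15, 2019.

March 15, 2019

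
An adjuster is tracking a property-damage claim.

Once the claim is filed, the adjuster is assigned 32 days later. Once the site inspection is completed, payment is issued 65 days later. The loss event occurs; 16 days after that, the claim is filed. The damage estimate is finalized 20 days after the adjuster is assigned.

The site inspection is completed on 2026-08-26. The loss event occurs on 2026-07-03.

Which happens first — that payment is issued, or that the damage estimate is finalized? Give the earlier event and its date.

The site inspection is completed: Aug 26, 2026.
Payment is issued: Aug 26, 2026 + 65 days = Oct 30, 2026.
The loss event occurs: Jul 3, 2026.
The claim is filed: Jul 3, 2026 + 16 days = Jul 19, 2026.
The adjuster is assigned: Jul 19, 2026 + 32 days = Aug 20, 2026.
The damage estimate is finalized: Aug 20, 2026 + 20 days = Sep 9, 2026.
Comparing: payment is issued on Oct 30, 2026 vs the damage estimate is finalized on Sep 9, 2026. Earlier: the damage estimate is finalized.

The damage estimate is finalized — 2026-09-09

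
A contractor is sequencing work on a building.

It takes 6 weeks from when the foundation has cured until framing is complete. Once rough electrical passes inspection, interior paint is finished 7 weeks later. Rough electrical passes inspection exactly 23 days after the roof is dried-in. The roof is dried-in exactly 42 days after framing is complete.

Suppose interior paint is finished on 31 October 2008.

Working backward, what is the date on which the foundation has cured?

28 May 2008

Interior paint is finished: Oct 31, 2008.
Rough electrical passes inspection: Oct 31, 2008 − 7 weeks = Sep 12, 2008.
The roof is dried-in: Sep 12, 2008 − 23 days = Aug 20, 2008.
Framing is complete: Aug 20, 2008 − 42 days = Jul 9, 2008.
The foundation has cured: Jul 9, 2008 − 6 weeks = May 28, 2008.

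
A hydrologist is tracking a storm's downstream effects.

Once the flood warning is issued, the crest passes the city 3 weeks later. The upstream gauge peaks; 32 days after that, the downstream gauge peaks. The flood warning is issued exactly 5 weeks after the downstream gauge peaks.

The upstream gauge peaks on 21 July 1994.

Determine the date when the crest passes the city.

17 October 1994

The upstream gauge peaks: Jul 21, 1994.
The downstream gauge peaks: Jul 21, 1994 + 32 days = Aug 22, 1994.
The flood warning is issued: Aug 22, 1994 + 5 weeks = Sep 26, 1994.
The crest passes the city: Sep 26, 1994 + 3 weeks = Oct 17, 1994.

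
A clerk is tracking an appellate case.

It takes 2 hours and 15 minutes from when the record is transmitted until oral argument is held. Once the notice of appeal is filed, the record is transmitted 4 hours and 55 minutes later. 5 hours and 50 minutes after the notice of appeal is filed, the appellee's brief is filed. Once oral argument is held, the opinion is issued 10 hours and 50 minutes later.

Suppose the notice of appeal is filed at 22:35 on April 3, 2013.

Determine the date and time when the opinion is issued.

The notice of appeal is filed: 22:35 Apr 3, 2013.
The record is transmitted: 22:35 Apr 3, 2013 + 4h55m = 03:30 Apr 4, 2013.
Oral argument is held: 03:30 Apr 4, 2013 + 2h15m = 05:45 Apr 4, 2013.
The opinion is issued: 05:45 Apr 4, 2013 + 10h50m = 16:35 Apr 4, 2013.

16:35 on April 4, 2013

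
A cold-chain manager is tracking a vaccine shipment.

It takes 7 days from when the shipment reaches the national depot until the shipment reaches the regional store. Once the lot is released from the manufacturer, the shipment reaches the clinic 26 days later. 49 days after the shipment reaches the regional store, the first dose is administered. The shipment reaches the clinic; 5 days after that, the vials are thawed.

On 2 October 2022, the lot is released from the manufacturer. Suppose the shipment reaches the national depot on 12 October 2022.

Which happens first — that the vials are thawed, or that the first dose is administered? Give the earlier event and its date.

The lot is released from the manufacturer: Oct 2, 2022.
The shipment reaches the clinic: Oct 2, 2022 + 26 days = Oct 28, 2022.
The vials are thawed: Oct 28, 2022 + 5 days = Nov 2, 2022.
The shipment reaches the national depot: Oct 12, 2022.
The shipment reaches the regional store: Oct 12, 2022 + 7 days = Oct 19, 2022.
The first dose is administered: Oct 19, 2022 + 49 days = Dec 7, 2022.
Comparing: the vials are thawed on Nov 2, 2022 vs the first dose is administered on Dec 7, 2022. Earlier: the vials are thawed.

The vials are thawed — 2 November 2022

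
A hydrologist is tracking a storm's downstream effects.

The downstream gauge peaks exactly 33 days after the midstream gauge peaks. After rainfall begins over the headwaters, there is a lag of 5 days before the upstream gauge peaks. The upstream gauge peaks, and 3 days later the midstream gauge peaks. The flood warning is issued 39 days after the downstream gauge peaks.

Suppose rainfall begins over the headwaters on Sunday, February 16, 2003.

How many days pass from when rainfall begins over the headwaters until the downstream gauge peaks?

Causal path: rainfall begins over the headwaters → the upstream gauge peaks → the midstream gauge peaks → the downstream gauge peaks.
Total delay along the path: 5 + 3 + 33 = 41 days.

41 days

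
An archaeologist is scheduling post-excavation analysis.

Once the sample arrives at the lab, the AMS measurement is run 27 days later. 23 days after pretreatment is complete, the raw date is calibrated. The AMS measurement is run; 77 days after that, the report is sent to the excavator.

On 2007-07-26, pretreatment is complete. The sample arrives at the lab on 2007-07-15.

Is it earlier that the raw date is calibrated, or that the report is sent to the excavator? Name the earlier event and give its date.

Pretreatment is complete: Jul 26, 2007.
The raw date is calibrated: Jul 26, 2007 + 23 days = Aug 18, 2007.
The sample arrives at the lab: Jul 15, 2007.
The AMS measurement is run: Jul 15, 2007 + 27 days = Aug 11, 2007.
The report is sent to the excavator: Aug 11, 2007 + 77 days = Oct 27, 2007.
Comparing: the raw date is calibrated on Aug 18, 2007 vs the report is sent to the excavator on Oct 27, 2007. Earlier: the raw date is calibrated.

The raw date is calibrated — 2007-08-18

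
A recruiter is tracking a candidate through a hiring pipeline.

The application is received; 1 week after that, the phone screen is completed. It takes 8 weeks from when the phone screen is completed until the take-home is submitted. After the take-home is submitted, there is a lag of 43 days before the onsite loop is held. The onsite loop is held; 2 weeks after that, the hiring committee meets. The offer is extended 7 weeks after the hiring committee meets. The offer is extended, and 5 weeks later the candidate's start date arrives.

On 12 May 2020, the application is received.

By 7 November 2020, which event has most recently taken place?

The offer is extended

The application is received: May 12, 2020.
The phone screen is completed: May 12, 2020 + 1 week = May 19, 2020.
The take-home is submitted: May 19, 2020 + 8 weeks = Jul 14, 2020.
The onsite loop is held: Jul 14, 2020 + 43 days = Aug 26, 2020.
The hiring committee meets: Aug 26, 2020 + 2 weeks = Sep 9, 2020.
The offer is extended: Sep 9, 2020 + 7 weeks = Oct 28, 2020.
The candidate's start date arrives: Oct 28, 2020 + 5 weeks = Dec 2, 2020.
Nov 7, 2020 falls between when the offer is extended (Oct 28, 2020) and when the candidate's start date arrives (Dec 2, 2020).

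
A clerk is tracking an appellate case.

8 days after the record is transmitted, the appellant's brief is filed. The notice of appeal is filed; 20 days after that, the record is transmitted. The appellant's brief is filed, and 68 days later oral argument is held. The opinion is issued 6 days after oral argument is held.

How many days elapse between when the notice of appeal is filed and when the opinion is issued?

Causal path: the notice of appeal is filed → the record is transmitted → the appellant's brief is filed → oral argument is held → the opinion is issued.
Total delay along the path: 20 + 8 + 68 + 6 = 102 days.

102 days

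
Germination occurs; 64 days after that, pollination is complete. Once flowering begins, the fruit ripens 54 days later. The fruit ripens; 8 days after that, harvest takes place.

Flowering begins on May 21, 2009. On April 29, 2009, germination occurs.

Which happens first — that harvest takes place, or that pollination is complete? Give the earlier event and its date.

Flowering begins: May 21, 2009.
The fruit ripens: May 21, 2009 + 54 days = Jul 14, 2009.
Harvest takes place: Jul 14, 2009 + 8 days = Jul 22, 2009.
Germination occurs: Apr 29, 2009.
Pollination is complete: Apr 29, 2009 + 64 days = Jul 2, 2009.
Comparing: harvest takes place on Jul 22, 2009 vs pollination is complete on Jul 2, 2009. Earlier: pollination is complete.

Pollination is complete — July 2, 2009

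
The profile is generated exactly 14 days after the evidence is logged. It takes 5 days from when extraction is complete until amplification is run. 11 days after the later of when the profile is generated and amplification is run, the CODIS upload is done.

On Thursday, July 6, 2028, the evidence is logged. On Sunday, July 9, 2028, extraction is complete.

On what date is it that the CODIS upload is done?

Monday, July 31, 2028

The evidence is logged: Jul 6, 2028.
The profile is generated: Jul 6, 2028 + 14 days = Jul 20, 2028.
Extraction is complete: Jul 9, 2028.
Amplification is run: Jul 9, 2028 + 5 days = Jul 14, 2028.
Both prerequisites met — the profile is generated (Jul 20, 2028), amplification is run (Jul 14, 2028); the later is Jul 20, 2028.
The CODIS upload is done: Jul 20, 2028 + 11 days = Jul 31, 2028.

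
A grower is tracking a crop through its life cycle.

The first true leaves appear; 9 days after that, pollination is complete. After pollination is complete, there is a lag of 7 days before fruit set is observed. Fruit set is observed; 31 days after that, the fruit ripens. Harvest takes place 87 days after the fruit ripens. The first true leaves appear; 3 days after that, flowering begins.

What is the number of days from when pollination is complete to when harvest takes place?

Causal path: pollination is complete → fruit set is observed → the fruit ripens → harvest takes place.
Total delay along the path: 7 + 31 + 87 = 125 days.

125 days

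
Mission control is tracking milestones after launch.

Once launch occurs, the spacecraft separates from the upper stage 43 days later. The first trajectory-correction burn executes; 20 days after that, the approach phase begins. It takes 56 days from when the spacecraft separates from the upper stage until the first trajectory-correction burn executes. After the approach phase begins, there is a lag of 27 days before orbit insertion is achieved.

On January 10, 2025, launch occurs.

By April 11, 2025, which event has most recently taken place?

Launch occurs: Jan 10, 2025.
The spacecraft separates from the upper stage: Jan 10, 2025 + 43 days = Feb 22, 2025.
The first trajectory-correction burn executes: Feb 22, 2025 + 56 days = Apr 19, 2025.
The approach phase begins: Apr 19, 2025 + 20 days = May 9, 2025.
Orbit insertion is achieved: May 9, 2025 + 27 days = Jun 5, 2025.
Apr 11, 2025 falls between when the spacecraft separates from the upper stage (Feb 22, 2025) and when the first trajectory-correction burn executes (Apr 19, 2025).

The spacecraft separates from the upper stage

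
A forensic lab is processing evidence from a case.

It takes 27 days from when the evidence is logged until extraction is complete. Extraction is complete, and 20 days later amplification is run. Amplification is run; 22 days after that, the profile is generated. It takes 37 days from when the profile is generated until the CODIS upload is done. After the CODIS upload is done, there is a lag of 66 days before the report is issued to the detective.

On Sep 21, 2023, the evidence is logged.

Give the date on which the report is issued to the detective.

The evidence is logged: Sep 21, 2023.
Extraction is complete: Sep 21, 2023 + 27 days = Oct 18, 2023.
Amplification is run: Oct 18, 2023 + 20 days = Nov 7, 2023.
The profile is generated: Nov 7, 2023 + 22 days = Nov 29, 2023.
The CODIS upload is done: Nov 29, 2023 + 37 days = Jan 5, 2024.
The report is issued to the detective: Jan 5, 2024 + 66 days = Mar 11, 2024.

Mar 11, 2024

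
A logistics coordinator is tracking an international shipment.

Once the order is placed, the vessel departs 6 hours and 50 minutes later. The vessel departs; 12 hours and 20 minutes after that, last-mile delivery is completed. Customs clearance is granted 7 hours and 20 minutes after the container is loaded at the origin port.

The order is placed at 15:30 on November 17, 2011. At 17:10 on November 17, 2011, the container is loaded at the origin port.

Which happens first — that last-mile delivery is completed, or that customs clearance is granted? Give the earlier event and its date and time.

The order is placed: 15:30 Nov 17, 2011.
The vessel departs: 15:30 Nov 17, 2011 + 6h50m = 22:20 Nov 17, 2011.
Last-mile delivery is completed: 22:20 Nov 17, 2011 + 12h20m = 10:40 Nov 18, 2011.
The container is loaded at the origin port: 17:10 Nov 17, 2011.
Customs clearance is granted: 17:10 Nov 17, 2011 + 7h20m = 00:30 Nov 18, 2011.
Comparing: last-mile delivery is completed at 10:40 Nov 18, 2011 vs customs clearance is granted at 00:30 Nov 18, 2011. Earlier: customs clearance is granted.

Customs clearance is granted — 00:30 on November 18, 2011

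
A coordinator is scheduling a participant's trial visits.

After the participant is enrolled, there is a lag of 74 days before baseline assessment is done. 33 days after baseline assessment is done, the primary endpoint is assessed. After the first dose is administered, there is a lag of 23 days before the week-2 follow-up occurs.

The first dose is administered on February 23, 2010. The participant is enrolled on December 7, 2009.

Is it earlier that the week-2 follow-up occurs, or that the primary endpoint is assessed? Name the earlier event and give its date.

The week-2 follow-up occurs — March 18, 2010

The first dose is administered: Feb 23, 2010.
The week-2 follow-up occurs: Feb 23, 2010 + 23 days = Mar 18, 2010.
The participant is enrolled: Dec 7, 2009.
Baseline assessment is done: Dec 7, 2009 + 74 days = Feb 19, 2010.
The primary endpoint is assessed: Feb 19, 2010 + 33 days = Mar 24, 2010.
Comparing: the week-2 follow-up occurs on Mar 18, 2010 vs the primary endpoint is assessed on Mar 24, 2010. Earlier: the week-2 follow-up occurs.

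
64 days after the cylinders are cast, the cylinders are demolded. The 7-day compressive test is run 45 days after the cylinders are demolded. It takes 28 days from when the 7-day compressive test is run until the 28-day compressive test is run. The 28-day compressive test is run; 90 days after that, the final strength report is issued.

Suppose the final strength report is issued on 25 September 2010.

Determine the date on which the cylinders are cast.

The final strength report is issued: Sep 25, 2010.
The 28-day compressive test is run: Sep 25, 2010 − 90 days = Jun 27, 2010.
The 7-day compressive test is run: Jun 27, 2010 − 28 days = May 30, 2010.
The cylinders are demolded: May 30, 2010 − 45 days = Apr 15, 2010.
The cylinders are cast: Apr 15, 2010 − 64 days = Feb 10, 2010.

10 February 2010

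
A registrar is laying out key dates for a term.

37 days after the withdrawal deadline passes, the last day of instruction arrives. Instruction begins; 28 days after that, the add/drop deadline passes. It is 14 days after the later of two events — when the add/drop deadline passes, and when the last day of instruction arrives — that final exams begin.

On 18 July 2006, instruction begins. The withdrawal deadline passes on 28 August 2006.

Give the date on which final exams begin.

18 October 2006

Instruction begins: Jul 18, 2006.
The add/drop deadline passes: Jul 18, 2006 + 28 days = Aug 15, 2006.
The withdrawal deadline passes: Aug 28, 2006.
The last day of instruction arrives: Aug 28, 2006 + 37 days = Oct 4, 2006.
Both prerequisites met — the add/drop deadline passes (Aug 15, 2006), the last day of instruction arrives (Oct 4, 2006); the later is Oct 4, 2006.
Final exams begin: Oct 4, 2006 + 14 days = Oct 18, 2006.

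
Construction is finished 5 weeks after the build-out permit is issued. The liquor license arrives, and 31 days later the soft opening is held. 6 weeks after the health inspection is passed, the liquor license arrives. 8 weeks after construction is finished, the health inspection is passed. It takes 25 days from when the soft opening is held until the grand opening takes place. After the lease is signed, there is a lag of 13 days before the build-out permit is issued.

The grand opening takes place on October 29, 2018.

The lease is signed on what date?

The grand opening takes place: Oct 29, 2018.
The soft opening is held: Oct 29, 2018 − 25 days = Oct 4, 2018.
The liquor license arrives: Oct 4, 2018 − 31 days = Sep 3, 2018.
The health inspection is passed: Sep 3, 2018 − 6 weeks = Jul 23, 2018.
Construction is finished: Jul 23, 2018 − 8 weeks = May 28, 2018.
The build-out permit is issued: May 28, 2018 − 5 weeks = Apr 23, 2018.
The lease is signed: Apr 23, 2018 − 13 days = Apr 10, 2018.

April 10, 2018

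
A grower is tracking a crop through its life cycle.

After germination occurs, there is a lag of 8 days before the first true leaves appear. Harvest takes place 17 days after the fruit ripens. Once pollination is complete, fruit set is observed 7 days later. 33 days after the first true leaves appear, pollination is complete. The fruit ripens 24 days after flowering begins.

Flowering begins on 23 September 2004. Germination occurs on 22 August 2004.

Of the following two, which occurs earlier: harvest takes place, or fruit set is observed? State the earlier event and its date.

Fruit set is observed — 9 October 2004

Flowering begins: Sep 23, 2004.
The fruit ripens: Sep 23, 2004 + 24 days = Oct 17, 2004.
Harvest takes place: Oct 17, 2004 + 17 days = Nov 3, 2004.
Germination occurs: Aug 22, 2004.
The first true leaves appear: Aug 22, 2004 + 8 days = Aug 30, 2004.
Pollination is complete: Aug 30, 2004 + 33 days = Oct 2, 2004.
Fruit set is observed: Oct 2, 2004 + 7 days = Oct 9, 2004.
Comparing: harvest takes place on Nov 3, 2004 vs fruit set is observed on Oct 9, 2004. Earlier: fruit set is observed.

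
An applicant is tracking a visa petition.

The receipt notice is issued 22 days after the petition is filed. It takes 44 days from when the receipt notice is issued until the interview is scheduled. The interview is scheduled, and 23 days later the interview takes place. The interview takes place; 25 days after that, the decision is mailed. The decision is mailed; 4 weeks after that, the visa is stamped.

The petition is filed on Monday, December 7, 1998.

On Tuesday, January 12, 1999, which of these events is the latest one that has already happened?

The receipt notice is issued

The petition is filed: Dec 7, 1998.
The receipt notice is issued: Dec 7, 1998 + 22 days = Dec 29, 1998.
The interview is scheduled: Dec 29, 1998 + 44 days = Feb 11, 1999.
The interview takes place: Feb 11, 1999 + 23 days = Mar 6, 1999.
The decision is mailed: Mar 6, 1999 + 25 days = Mar 31, 1999.
The visa is stamped: Mar 31, 1999 + 4 weeks = Apr 28, 1999.
Jan 12, 1999 falls between when the receipt notice is issued (Dec 29, 1998) and when the interview is scheduled (Feb 11, 1999).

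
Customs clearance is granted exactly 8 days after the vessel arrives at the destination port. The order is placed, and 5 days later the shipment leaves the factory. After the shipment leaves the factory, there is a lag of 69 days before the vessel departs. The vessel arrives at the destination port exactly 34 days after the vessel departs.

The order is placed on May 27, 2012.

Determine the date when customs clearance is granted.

The order is placed: May 27, 2012.
The shipment leaves the factory: May 27, 2012 + 5 days = Jun 1, 2012.
The vessel departs: Jun 1, 2012 + 69 days = Aug 9, 2012.
The vessel arrives at the destination port: Aug 9, 2012 + 34 days = Sep 12, 2012.
Customs clearance is granted: Sep 12, 2012 + 8 days = Sep 20, 2012.

Sep 20, 2012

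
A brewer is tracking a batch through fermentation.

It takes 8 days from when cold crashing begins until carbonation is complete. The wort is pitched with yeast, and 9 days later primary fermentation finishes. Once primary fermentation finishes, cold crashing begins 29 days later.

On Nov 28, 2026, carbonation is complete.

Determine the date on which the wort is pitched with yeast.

Carbonation is complete: Nov 28, 2026.
Cold crashing begins: Nov 28, 2026 − 8 days = Nov 20, 2026.
Primary fermentation finishes: Nov 20, 2026 − 29 days = Oct 22, 2026.
The wort is pitched with yeast: Oct 22, 2026 − 9 days = Oct 13, 2026.

Oct 13, 2026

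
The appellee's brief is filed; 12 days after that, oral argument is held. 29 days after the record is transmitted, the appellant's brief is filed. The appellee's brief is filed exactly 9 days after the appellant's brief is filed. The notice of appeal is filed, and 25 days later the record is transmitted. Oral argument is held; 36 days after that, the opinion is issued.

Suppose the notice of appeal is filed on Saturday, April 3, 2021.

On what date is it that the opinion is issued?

Friday, July 23, 2021

The notice of appeal is filed: Apr 3, 2021.
The record is transmitted: Apr 3, 2021 + 25 days = Apr 28, 2021.
The appellant's brief is filed: Apr 28, 2021 + 29 days = May 27, 2021.
The appellee's brief is filed: May 27, 2021 + 9 days = Jun 5, 2021.
Oral argument is held: Jun 5, 2021 + 12 days = Jun 17, 2021.
The opinion is issued: Jun 17, 2021 + 36 days = Jul 23, 2021.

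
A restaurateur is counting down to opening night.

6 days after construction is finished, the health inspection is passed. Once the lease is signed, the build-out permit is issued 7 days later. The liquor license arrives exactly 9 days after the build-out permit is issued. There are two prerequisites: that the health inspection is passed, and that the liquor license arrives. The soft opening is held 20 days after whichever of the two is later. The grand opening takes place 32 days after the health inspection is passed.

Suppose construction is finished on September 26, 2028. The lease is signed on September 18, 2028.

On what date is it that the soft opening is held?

Construction is finished: Sep 26, 2028.
The health inspection is passed: Sep 26, 2028 + 6 days = Oct 2, 2028.
The lease is signed: Sep 18, 2028.
The build-out permit is issued: Sep 18, 2028 + 7 days = Sep 25, 2028.
The liquor license arrives: Sep 25, 2028 + 9 days = Oct 4, 2028.
Both prerequisites met — the health inspection is passed (Oct 2, 2028), the liquor license arrives (Oct 4, 2028); the later is Oct 4, 2028.
The soft opening is held: Oct 4, 2028 + 20 days = Oct 24, 2028.

October 24, 2028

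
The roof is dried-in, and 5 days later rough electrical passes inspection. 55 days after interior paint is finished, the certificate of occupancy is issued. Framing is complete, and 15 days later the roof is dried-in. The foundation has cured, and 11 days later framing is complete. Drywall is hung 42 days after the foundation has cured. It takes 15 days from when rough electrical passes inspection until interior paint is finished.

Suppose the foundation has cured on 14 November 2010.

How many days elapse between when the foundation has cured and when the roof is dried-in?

Causal path: the foundation has cured → framing is complete → the roof is dried-in.
Total delay along the path: 11 + 15 = 26 days.

26 days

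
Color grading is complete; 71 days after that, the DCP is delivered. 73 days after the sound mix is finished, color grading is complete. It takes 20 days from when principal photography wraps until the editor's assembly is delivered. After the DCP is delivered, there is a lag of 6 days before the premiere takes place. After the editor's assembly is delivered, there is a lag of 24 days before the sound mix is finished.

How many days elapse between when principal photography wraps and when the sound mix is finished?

Causal path: principal photography wraps → the editor's assembly is delivered → the sound mix is finished.
Total delay along the path: 20 + 24 = 44 days.

44 days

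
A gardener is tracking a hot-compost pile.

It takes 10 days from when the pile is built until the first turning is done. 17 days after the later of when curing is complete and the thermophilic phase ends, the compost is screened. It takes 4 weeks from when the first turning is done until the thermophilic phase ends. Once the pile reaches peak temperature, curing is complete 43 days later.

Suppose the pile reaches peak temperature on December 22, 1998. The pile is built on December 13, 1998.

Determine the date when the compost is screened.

The pile reaches peak temperature: Dec 22, 1998.
Curing is complete: Dec 22, 1998 + 43 days = Feb 3, 1999.
The pile is built: Dec 13, 1998.
The first turning is done: Dec 13, 1998 + 10 days = Dec 23, 1998.
The thermophilic phase ends: Dec 23, 1998 + 4 weeks = Jan 20, 1999.
Both prerequisites met — curing is complete (Feb 3, 1999), the thermophilic phase ends (Jan 20, 1999); the later is Feb 3, 1999.
The compost is screened: Feb 3, 1999 + 17 days = Feb 20, 1999.

February 20, 1999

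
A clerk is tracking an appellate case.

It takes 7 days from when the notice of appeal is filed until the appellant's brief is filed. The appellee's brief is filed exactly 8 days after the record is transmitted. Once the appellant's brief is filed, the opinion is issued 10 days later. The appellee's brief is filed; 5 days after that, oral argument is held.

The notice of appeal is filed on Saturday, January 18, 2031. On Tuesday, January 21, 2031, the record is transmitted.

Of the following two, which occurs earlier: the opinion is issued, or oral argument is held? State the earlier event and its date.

The notice of appeal is filed: Jan 18, 2031.
The appellant's brief is filed: Jan 18, 2031 + 7 days = Jan 25, 2031.
The opinion is issued: Jan 25, 2031 + 10 days = Feb 4, 2031.
The record is transmitted: Jan 21, 2031.
The appellee's brief is filed: Jan 21, 2031 + 8 days = Jan 29, 2031.
Oral argument is held: Jan 29, 2031 + 5 days = Feb 3, 2031.
Comparing: the opinion is issued on Feb 4, 2031 vs oral argument is held on Feb 3, 2031. Earlier: oral argument is held.

Oral argument is held — Monday, February 3, 2031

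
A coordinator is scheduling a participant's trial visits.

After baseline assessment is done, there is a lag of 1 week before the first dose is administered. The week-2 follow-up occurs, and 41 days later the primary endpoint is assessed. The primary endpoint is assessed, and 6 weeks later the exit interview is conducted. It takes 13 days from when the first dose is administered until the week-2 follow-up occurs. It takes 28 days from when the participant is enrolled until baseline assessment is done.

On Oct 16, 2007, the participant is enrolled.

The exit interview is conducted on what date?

The participant is enrolled: Oct 16, 2007.
Baseline assessment is done: Oct 16, 2007 + 28 days = Nov 13, 2007.
The first dose is administered: Nov 13, 2007 + 1 week = Nov 20, 2007.
The week-2 follow-up occurs: Nov 20, 2007 + 13 days = Dec 3, 2007.
The primary endpoint is assessed: Dec 3, 2007 + 41 days = Jan 13, 2008.
The exit interview is conducted: Jan 13, 2008 + 6 weeks = Feb 24, 2008.

Feb 24, 2008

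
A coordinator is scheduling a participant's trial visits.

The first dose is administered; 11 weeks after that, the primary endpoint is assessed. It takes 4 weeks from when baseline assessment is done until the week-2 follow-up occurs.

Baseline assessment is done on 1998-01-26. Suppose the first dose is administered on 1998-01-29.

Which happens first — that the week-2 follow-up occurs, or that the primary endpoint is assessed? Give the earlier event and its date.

Baseline assessment is done: Jan 26, 1998.
The week-2 follow-up occurs: Jan 26, 1998 + 4 weeks = Feb 23, 1998.
The first dose is administered: Jan 29, 1998.
The primary endpoint is assessed: Jan 29, 1998 + 11 weeks = Apr 16, 1998.
Comparing: the week-2 follow-up occurs on Feb 23, 1998 vs the primary endpoint is assessed on Apr 16, 1998. Earlier: the week-2 follow-up occurs.

The week-2 follow-up occurs — 1998-02-23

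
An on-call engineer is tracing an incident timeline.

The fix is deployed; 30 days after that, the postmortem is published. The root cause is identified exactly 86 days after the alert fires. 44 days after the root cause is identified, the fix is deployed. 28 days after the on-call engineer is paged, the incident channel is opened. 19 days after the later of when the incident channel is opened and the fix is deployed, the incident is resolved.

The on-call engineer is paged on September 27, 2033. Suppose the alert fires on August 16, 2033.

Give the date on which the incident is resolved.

January 12, 2034

The on-call engineer is paged: Sep 27, 2033.
The incident channel is opened: Sep 27, 2033 + 28 days = Oct 25, 2033.
The alert fires: Aug 16, 2033.
The root cause is identified: Aug 16, 2033 + 86 days = Nov 10, 2033.
The fix is deployed: Nov 10, 2033 + 44 days = Dec 24, 2033.
Both prerequisites met — the incident channel is opened (Oct 25, 2033), the fix is deployed (Dec 24, 2033); the later is Dec 24, 2033.
The incident is resolved: Dec 24, 2033 + 19 days = Jan 12, 2034.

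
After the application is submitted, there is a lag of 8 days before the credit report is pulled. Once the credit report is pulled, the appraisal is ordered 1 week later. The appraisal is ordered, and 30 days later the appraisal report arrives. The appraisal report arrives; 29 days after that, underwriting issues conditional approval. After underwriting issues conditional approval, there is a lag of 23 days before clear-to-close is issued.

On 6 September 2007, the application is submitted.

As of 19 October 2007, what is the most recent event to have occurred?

The application is submitted: Sep 6, 2007.
The credit report is pulled: Sep 6, 2007 + 8 days = Sep 14, 2007.
The appraisal is ordered: Sep 14, 2007 + 1 week = Sep 21, 2007.
The appraisal report arrives: Sep 21, 2007 + 30 days = Oct 21, 2007.
Underwriting issues conditional approval: Oct 21, 2007 + 29 days = Nov 19, 2007.
Clear-to-close is issued: Nov 19, 2007 + 23 days = Dec 12, 2007.
Oct 19, 2007 falls between when the appraisal is ordered (Sep 21, 2007) and when the appraisal report arrives (Oct 21, 2007).

The appraisal is ordered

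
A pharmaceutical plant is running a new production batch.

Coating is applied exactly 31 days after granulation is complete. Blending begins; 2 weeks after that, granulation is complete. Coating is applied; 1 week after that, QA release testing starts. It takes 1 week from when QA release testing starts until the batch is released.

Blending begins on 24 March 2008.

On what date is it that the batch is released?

Blending begins: Mar 24, 2008.
Granulation is complete: Mar 24, 2008 + 2 weeks = Apr 7, 2008.
Coating is applied: Apr 7, 2008 + 31 days = May 8, 2008.
QA release testing starts: May 8, 2008 + 1 week = May 15, 2008.
The batch is released: May 15, 2008 + 1 week = May 22, 2008.

22 May 2008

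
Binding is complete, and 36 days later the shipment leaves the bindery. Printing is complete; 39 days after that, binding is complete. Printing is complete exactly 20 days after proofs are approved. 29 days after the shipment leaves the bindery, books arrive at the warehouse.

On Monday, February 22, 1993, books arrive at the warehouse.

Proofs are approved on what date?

Wednesday, October 21, 1992

Books arrive at the warehouse: Feb 22, 1993.
The shipment leaves the bindery: Feb 22, 1993 − 29 days = Jan 24, 1993.
Binding is complete: Jan 24, 1993 − 36 days = Dec 19, 1992.
Printing is complete: Dec 19, 1992 − 39 days = Nov 10, 1992.
Proofs are approved: Nov 10, 1992 − 20 days = Oct 21, 1992.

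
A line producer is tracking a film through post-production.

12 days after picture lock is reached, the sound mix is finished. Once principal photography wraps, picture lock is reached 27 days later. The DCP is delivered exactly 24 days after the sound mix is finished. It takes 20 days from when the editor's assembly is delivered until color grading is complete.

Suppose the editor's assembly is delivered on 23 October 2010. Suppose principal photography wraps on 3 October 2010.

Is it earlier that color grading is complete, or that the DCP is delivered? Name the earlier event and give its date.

The editor's assembly is delivered: Oct 23, 2010.
Color grading is complete: Oct 23, 2010 + 20 days = Nov 12, 2010.
Principal photography wraps: Oct 3, 2010.
Picture lock is reached: Oct 3, 2010 + 27 days = Oct 30, 2010.
The sound mix is finished: Oct 30, 2010 + 12 days = Nov 11, 2010.
The DCP is delivered: Nov 11, 2010 + 24 days = Dec 5, 2010.
Comparing: color grading is complete on Nov 12, 2010 vs the DCP is delivered on Dec 5, 2010. Earlier: color grading is complete.

Color grading is complete — 12 November 2010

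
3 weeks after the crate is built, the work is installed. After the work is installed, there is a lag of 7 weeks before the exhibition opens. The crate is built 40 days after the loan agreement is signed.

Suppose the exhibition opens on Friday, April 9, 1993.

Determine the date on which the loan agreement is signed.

The exhibition opens: Apr 9, 1993.
The work is installed: Apr 9, 1993 − 7 weeks = Feb 19, 1993.
The crate is built: Feb 19, 1993 − 3 weeks = Jan 29, 1993.
The loan agreement is signed: Jan 29, 1993 − 40 days = Dec 20, 1992.

Sunday, December 20, 1992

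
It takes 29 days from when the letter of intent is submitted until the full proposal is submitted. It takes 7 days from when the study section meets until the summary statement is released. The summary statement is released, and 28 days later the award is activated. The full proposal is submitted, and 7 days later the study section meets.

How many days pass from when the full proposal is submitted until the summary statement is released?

Causal path: the full proposal is submitted → the study section meets → the summary statement is released.
Total delay along the path: 7 + 7 = 14 days.

14 days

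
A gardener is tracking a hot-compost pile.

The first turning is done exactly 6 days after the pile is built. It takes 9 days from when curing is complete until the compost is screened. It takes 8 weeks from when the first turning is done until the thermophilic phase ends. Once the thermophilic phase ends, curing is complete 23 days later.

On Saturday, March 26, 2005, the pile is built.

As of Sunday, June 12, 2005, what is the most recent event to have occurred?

The pile is built: Mar 26, 2005.
The first turning is done: Mar 26, 2005 + 6 days = Apr 1, 2005.
The thermophilic phase ends: Apr 1, 2005 + 8 weeks = May 27, 2005.
Curing is complete: May 27, 2005 + 23 days = Jun 19, 2005.
The compost is screened: Jun 19, 2005 + 9 days = Jun 28, 2005.
Jun 12, 2005 falls between when the thermophilic phase ends (May 27, 2005) and when curing is complete (Jun 19, 2005).

The thermophilic phase ends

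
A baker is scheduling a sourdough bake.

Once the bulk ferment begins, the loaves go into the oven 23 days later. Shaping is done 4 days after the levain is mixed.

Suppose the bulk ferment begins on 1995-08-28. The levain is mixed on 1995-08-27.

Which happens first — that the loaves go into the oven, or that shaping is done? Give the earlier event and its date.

Shaping is done — 1995-08-31

The bulk ferment begins: Aug 28, 1995.
The loaves go into the oven: Aug 28, 1995 + 23 days = Sep 20, 1995.
The levain is mixed: Aug 27, 1995.
Shaping is done: Aug 27, 1995 + 4 days = Aug 31, 1995.
Comparing: the loaves go into the oven on Sep 20, 1995 vs shaping is done on Aug 31, 1995. Earlier: shaping is done.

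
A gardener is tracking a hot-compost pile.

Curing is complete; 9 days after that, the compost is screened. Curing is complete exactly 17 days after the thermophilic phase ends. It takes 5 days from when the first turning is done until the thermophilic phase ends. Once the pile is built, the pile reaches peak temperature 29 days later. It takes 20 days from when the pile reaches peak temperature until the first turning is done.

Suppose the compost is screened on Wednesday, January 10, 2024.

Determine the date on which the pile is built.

The compost is screened: Jan 10, 2024.
Curing is complete: Jan 10, 2024 − 9 days = Jan 1, 2024.
The thermophilic phase ends: Jan 1, 2024 − 17 days = Dec 15, 2023.
The first turning is done: Dec 15, 2023 − 5 days = Dec 10, 2023.
The pile reaches peak temperature: Dec 10, 2023 − 20 days = Nov 20, 2023.
The pile is built: Nov 20, 2023 − 29 days = Oct 22, 2023.

Sunday, October 22, 2023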